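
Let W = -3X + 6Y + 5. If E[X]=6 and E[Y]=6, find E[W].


E[-3X + 6Y + 5] = -3*E[X] + 6*E[Y] + 5
= (-3)*(6) + (6)*(6) + (5)
= -18 + 36 + 5 = 23

23


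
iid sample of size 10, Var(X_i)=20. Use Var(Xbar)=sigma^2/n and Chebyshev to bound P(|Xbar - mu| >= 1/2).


Var(Xbar) = Var(X)/n = 20/10
Chebyshev: P(|Xbar-mu| >= 1/2) <= Var(Xbar)/(1/2)^2 = 2/(1/4) = 8
Bound exceeds 1, so trivial bound: 1

1


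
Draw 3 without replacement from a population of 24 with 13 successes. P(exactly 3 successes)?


P(X=3) = C(13,3)*C(11,0) / C(24,3)
= 286*1 / 2024
= 286/2024 = 13/92

13/92


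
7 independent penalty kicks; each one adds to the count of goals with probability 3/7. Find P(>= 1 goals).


P(at least one) = 1 - P(none)
P(none) = (1 - 3/7)^7 = (4/7)^7 = 16384/823543
P(at least one) = 1 - 16384/823543 = 807159/823543

807159/823543


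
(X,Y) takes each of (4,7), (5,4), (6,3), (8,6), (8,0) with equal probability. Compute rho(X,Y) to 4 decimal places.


Cov(X,Y) = -2.0000, Var(X) = 2.5600, Var(Y) = 6.0000
rho = Cov/(sqrt(VarX)*sqrt(VarY)) = -0.5103

-0.5103


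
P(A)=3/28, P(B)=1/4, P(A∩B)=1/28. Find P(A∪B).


P(A∪B) = P(A) + P(B) - P(A∩B)
= 3/28 + 1/4 - 1/28 = 9/28

9/28


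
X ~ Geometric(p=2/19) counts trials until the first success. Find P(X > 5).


P(X > 5) = P(first 5 trials all fail) = (1-p)^5 = (17/19)^5 = 1419857/2476099

1419857/2476099


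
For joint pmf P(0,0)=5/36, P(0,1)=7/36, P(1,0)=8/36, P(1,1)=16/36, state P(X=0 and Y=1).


Read from table: P(X=0, Y=1) = 7/36

7/36


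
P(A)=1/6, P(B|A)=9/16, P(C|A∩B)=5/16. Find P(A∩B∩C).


P(A∩B∩C) = P(A) * P(B|A) * P(C|A∩B)
= 1/6 * 9/16 * 5/16
= 3/32 * 5/16 = 15/512

15/512


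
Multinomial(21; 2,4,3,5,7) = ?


21! = 51090942171709440000
Denominator: 2!=2 * 4!=24 * 3!=6 * 5!=120 * 7!=5040
Coefficient = 51090942171709440000 / 174182400 = 293318625600

293318625600


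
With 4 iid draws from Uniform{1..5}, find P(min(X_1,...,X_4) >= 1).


P(min >= 1) = P(all X_i >= 1) = (P(X_1 >= 1))^4
= (5/5)^4 = 1^4 = 1

1


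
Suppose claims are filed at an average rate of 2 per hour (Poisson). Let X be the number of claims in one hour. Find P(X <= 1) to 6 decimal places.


P(X<=1) = e^(-2)*2^0/0! + e^(-2)*2^1/1!
≈ 0.1353352832 + 0.2706705665
= 0.4060058497
≈ 0.406006

0.406006


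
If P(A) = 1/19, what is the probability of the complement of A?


P(A') = 1 - P(A) = 1 - 1/19 = 18/19

18/19


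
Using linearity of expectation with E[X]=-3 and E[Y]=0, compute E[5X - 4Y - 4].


E[5X - 4Y - 4] = 5*E[X] - 4*E[Y] - 4
= (5)*(-3) + (-4)*(0) + (-4)
= -15 + 0 - 4 = -19

-19


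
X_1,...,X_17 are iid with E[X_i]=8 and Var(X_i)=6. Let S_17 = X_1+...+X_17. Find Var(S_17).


By independence, Var(S_n) = n*Var(X_1) = 17*6 = 102

102


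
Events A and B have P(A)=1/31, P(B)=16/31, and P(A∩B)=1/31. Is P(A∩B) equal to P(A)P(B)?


P(A)*P(B) = 1/31*16/31 = 16/961
P(A∩B) = 1/31 != 16/961, so not independent

No, A and B are not independent


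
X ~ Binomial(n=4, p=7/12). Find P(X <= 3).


P(X<=3) = P(X=0) + P(X=1) + P(X=2) + P(X=3)
= 625/20736 + 875/5184 + 1225/3456 + 1715/5184
= 18335/20736

18335/20736


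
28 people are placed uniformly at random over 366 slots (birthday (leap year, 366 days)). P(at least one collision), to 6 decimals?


P(all different) = prod((366-i)/366 for i=0..27) = 0.346570
P(at least one match) = 1 - 0.346570 = 0.653430

0.653430


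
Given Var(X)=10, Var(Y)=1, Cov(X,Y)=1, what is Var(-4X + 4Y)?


Var(-4X + 4Y) = (-4)^2*Var(X) + 4^2*Var(Y) + 2*(-4)*4*Cov(X,Y)
= 16*10 + 16*1 - 32*1
= 160 + 16 - 32 = 144

144


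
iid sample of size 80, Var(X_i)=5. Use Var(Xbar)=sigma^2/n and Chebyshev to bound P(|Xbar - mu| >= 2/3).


Var(Xbar) = Var(X)/n = 5/80
Chebyshev: P(|Xbar-mu| >= 2/3) <= Var(Xbar)/(2/3)^2 = (1/16)/(4/9) = 9/64

9/64


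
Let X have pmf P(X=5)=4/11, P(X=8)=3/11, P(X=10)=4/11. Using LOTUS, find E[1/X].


E[1/X] = sum(g(x)*P(x))
= 1/5*4/11 + 1/8*3/11 + 1/10*4/11
= 63/440

63/440


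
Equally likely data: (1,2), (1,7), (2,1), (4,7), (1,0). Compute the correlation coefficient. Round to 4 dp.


Cov(X,Y) = 1.6800, Var(X) = 1.3600, Var(Y) = 9.0400
rho = Cov/(sqrt(VarX)*sqrt(VarY)) = 0.4791

0.4791


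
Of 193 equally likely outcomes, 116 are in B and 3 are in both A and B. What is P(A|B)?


P(A|B) = P(A∩B)/P(B) = (3/193)/(116/193) = 3/116

3/116


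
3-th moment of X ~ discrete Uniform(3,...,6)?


E[X^3] = (1/4) * sum(x^3 for x=3..6)
= 432/4 = 108

108


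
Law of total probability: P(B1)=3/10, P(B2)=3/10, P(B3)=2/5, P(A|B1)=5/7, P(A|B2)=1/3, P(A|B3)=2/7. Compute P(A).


P(A) = P(A|B1)P(B1) + P(A|B2)P(B2) + P(A|B3)P(B3)
= 5/7*3/10 + 1/3*3/10 + 2/7*2/5
= 3/14 + 1/10 + 4/35 = 3/7

3/7


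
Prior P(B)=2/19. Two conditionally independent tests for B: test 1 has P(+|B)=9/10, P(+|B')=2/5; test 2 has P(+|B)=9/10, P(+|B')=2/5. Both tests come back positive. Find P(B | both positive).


After test 1: P(+) = 9/10*2/19 + 2/5*17/19 = 43/95
P(B|+) = (9/95)/(43/95) = 9/43
After test 2 (use post1 as new prior): P(+) = 9/10*9/43 + 2/5*34/43 = 217/430
P(B|+,+) = (81/430)/(217/430) = 81/217

81/217


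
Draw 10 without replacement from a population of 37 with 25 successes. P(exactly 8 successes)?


P(X=8) = C(25,8)*C(12,2) / C(37,10)
= 1081575*66 / 348330136
= 71383950/348330136 = 3244725/15833188

3244725/15833188


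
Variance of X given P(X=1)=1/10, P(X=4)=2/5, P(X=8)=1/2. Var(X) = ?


E[X] = 57/10, E[X^2] = 77/2
Var(X) = E[X^2] - (E[X])^2 = 77/2 - (57/10)^2 = 601/100

601/100


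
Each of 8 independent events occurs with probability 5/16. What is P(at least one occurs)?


P(at least one) = 1 - P(none)
P(none) = (1 - 5/16)^8 = (11/16)^8 = 214358881/4294967296
P(at least one) = 1 - 214358881/4294967296 = 4080608415/4294967296

4080608415/4294967296


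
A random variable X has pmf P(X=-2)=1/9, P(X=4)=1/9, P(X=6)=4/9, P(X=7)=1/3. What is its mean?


E[X] = sum(x * P(x))
= -2*1/9 + 4*1/9 + 6*4/9 + 7*1/3
= 47/9

47/9


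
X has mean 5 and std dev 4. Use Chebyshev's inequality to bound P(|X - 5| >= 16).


k = 16/4 = 4
Chebyshev: P(|X-mu| >= k*sigma) <= 1/k^2 = 1/4^2 = 1/16

1/16


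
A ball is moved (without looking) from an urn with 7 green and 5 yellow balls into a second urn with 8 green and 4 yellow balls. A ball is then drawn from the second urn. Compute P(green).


P(transfer green) = 7/12; P(transfer yellow) = 5/12
If green transferred: Urn II has 9 green of 13, so P(green|green moved) = 9/13
If yellow transferred: Urn II has 8 green of 13, so P(green|yellow moved) = 8/13
By total probability: P(green) = 7/12*9/13 + 5/12*8/13 = 103/156

103/156


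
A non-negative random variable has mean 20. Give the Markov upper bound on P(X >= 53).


Markov: P(X >= a) <= E[X]/a
P(X >= 53) <= 20/53

20/53


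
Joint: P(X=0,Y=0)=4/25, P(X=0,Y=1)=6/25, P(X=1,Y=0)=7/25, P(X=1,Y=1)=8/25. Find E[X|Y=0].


P(Y=0) = 11/25
E[X|Y=0] = (0*4 + 1*7)/11 = 7/11

7/11


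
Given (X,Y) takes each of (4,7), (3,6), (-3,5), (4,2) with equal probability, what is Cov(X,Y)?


E[X]=2, E[Y]=5, E[XY]=39/4
Cov(X,Y) = E[XY] - E[X]E[Y] = 39/4 - 2*5 = -1/4

-1/4


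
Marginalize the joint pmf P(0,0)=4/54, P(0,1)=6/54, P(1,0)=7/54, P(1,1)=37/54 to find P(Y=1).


P(Y=1) = P(0,1)+P(1,1) = 6/54 + 37/54 = 43/54

43/54


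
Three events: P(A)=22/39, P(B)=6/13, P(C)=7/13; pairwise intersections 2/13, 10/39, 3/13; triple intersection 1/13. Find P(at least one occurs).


P(A∪B∪C) = P(A)+P(B)+P(C) - P(AB)-P(AC)-P(BC) + P(ABC)
= 22/39+6/13+7/13 - 2/13-10/39-3/13 + 1/13
= 1

1


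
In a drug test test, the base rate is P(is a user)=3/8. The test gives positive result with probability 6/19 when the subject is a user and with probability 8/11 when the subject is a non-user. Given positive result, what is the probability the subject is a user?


P(A) = P(A|B)P(B) + P(A|B')P(B') = 6/19*3/8 + 8/11*5/8 = 479/836
P(B|A) = P(A|B)P(B)/P(A) = (9/76)/(479/836) = 99/479

99/479


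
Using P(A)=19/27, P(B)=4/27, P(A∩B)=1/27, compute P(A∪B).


P(A∪B) = P(A) + P(B) - P(A∩B)
= 19/27 + 4/27 - 1/27 = 22/27

22/27


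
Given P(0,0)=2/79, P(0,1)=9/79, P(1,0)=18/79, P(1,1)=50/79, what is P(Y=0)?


P(Y=0) = P(0,0)+P(1,0) = 2/79 + 18/79 = 20/79

20/79


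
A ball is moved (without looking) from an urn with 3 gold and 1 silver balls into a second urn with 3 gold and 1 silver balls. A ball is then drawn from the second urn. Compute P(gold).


P(transfer gold) = 3/4; P(transfer silver) = 1/4
If gold transferred: Urn II has 4 gold of 5, so P(gold|gold moved) = 4/5
If silver transferred: Urn II has 3 gold of 5, so P(gold|silver moved) = 3/5
By total probability: P(gold) = 3/4*4/5 + 1/4*3/5 = 3/4

3/4


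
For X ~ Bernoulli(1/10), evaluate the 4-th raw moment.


For Bernoulli: X in {0,1}
E[X^4] = 0^4*(1-1/10) + 1^4*1/10 = 1/10

1/10


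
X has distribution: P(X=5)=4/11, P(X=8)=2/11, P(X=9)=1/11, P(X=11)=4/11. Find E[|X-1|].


E[|X-1|] = sum(g(x)*P(x))
= 4*4/11 + 7*2/11 + 8*1/11 + 10*4/11
= 78/11

78/11


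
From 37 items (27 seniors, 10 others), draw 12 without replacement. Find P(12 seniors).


P(X=12) = C(27,12)*C(10,0) / C(37,12)
= 17383860*1 / 1852482996
= 17383860/1852482996 = 2185/232841

2185/232841


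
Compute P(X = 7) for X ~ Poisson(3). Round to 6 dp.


P(X=7) = e^(-3) * 3^7 / 7!
≈ 0.04978706837 * 2187 / 5040
≈ 0.021604

0.021604


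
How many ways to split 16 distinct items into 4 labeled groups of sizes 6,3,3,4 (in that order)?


16! = 20922789888000
Denominator: 6!=720 * 3!=6 * 3!=6 * 4!=24
Coefficient = 20922789888000 / 622080 = 33633600

33633600


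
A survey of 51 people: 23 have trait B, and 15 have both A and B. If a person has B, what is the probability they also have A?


P(A|B) = P(A∩B)/P(B) = (15/51)/(23/51) = 15/23

15/23


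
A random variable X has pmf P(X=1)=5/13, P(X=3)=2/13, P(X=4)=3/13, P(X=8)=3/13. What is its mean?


E[X] = sum(x * P(x))
= 1*5/13 + 3*2/13 + 4*3/13 + 8*3/13
= 47/13

47/13


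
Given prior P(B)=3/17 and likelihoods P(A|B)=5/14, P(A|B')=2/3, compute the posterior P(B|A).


P(A) = P(A|B)P(B) + P(A|B')P(B') = 5/14*3/17 + 2/3*14/17 = 437/714
P(B|A) = P(A|B)P(B)/P(A) = (15/238)/(437/714) = 45/437

45/437


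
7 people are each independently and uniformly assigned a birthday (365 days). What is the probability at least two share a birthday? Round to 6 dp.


P(all different) = prod((365-i)/365 for i=0..6) = 0.943764
P(at least one match) = 1 - 0.943764 = 0.056236

0.056236


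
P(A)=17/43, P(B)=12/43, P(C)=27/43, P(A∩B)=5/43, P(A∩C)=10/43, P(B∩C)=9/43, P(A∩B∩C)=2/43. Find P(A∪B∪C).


P(A∪B∪C) = P(A)+P(B)+P(C) - P(AB)-P(AC)-P(BC) + P(ABC)
= 17/43+12/43+27/43 - 5/43-10/43-9/43 + 2/43
= 34/43

34/43


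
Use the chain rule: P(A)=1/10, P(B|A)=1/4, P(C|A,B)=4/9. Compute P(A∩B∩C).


P(A∩B∩C) = P(A) * P(B|A) * P(C|A∩B)
= 1/10 * 1/4 * 4/9
= 1/40 * 4/9 = 1/90

1/90


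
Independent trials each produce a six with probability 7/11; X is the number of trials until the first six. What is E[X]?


For geometric (trials until first success), E[X] = 1/p = 1/(7/11) = 11/7

11/7


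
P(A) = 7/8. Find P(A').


P(A') = 1 - P(A) = 1 - 7/8 = 1/8

1/8


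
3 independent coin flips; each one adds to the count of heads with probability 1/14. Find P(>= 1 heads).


P(at least one) = 1 - P(none)
P(none) = (1 - 1/14)^3 = (13/14)^3 = 2197/2744
P(at least one) = 1 - 2197/2744 = 547/2744

547/2744


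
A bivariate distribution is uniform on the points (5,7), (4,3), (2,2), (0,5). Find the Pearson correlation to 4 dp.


Cov(X,Y) = 1.0625, Var(X) = 3.6875, Var(Y) = 3.6875
rho = Cov/(sqrt(VarX)*sqrt(VarY)) = 0.2881

0.2881


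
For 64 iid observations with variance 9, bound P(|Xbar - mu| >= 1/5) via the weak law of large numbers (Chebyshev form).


Var(Xbar) = Var(X)/n = 9/64
Chebyshev: P(|Xbar-mu| >= 1/5) <= Var(Xbar)/(1/5)^2 = (9/64)/(1/25) = 225/64
Bound exceeds 1, so trivial bound: 1

1


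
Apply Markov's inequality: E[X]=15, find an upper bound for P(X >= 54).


Markov: P(X >= a) <= E[X]/a
P(X >= 54) <= 15/54 = 5/18

5/18


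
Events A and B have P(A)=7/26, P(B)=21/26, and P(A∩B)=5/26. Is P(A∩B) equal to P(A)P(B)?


P(A)*P(B) = 7/26*21/26 = 147/676
P(A∩B) = 5/26 != 147/676, so not independent

No, A and B are not independent


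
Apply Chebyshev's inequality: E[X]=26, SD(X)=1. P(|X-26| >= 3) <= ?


k = 3/1 = 3
Chebyshev: P(|X-mu| >= k*sigma) <= 1/k^2 = 1/3^2 = 1/9

1/9


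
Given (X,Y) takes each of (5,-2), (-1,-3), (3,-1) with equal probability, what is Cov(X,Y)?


E[X]=7/3, E[Y]=-2, E[XY]=-10/3
Cov(X,Y) = E[XY] - E[X]E[Y] = -10/3 - 7/3*-2 = 4/3

4/3


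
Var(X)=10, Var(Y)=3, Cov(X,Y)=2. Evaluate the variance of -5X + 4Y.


Var(-5X + 4Y) = (-5)^2*Var(X) + 4^2*Var(Y) + 2*(-5)*4*Cov(X,Y)
= 25*10 + 16*3 - 40*2
= 250 + 48 - 80 = 218

218


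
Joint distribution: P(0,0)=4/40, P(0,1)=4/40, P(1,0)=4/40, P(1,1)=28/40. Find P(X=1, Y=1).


Read from table: P(X=1, Y=1) = 28/40 = 7/10

7/10


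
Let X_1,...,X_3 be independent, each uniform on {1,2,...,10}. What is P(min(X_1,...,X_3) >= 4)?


P(min >= 4) = P(all X_i >= 4) = (P(X_1 >= 4))^3
= (7/10)^3 = 343/1000

343/1000


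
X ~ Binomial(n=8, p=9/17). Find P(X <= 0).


P(X<=0) = P(X=0)
= 16777216/6975757441
= 16777216/6975757441

16777216/6975757441


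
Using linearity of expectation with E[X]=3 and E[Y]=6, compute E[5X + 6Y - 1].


E[5X + 6Y - 1] = 5*E[X] + 6*E[Y] - 1
= (5)*(3) + (6)*(6) + (-1)
= 15 + 36 - 1 = 50

50


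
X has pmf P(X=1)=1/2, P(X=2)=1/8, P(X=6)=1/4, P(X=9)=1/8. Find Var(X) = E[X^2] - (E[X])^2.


E[X] = 27/8, E[X^2] = 161/8
Var(X) = E[X^2] - (E[X])^2 = 161/8 - (27/8)^2 = 559/64

559/64


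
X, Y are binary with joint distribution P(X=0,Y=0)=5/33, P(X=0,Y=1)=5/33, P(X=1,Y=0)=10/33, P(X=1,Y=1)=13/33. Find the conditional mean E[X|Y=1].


P(Y=1) = 18/33
E[X|Y=1] = (0*5 + 1*13)/18 = 13/18

13/18


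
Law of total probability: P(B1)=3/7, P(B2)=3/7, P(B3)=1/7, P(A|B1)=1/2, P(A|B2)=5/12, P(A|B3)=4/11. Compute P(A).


P(A) = P(A|B1)P(B1) + P(A|B2)P(B2) + P(A|B3)P(B3)
= 1/2*3/7 + 5/12*3/7 + 4/11*1/7
= 3/14 + 5/28 + 4/77 = 137/308

137/308


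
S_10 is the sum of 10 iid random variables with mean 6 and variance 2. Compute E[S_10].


E[S_n] = n*E[X_1] = 10*6 = 60

60


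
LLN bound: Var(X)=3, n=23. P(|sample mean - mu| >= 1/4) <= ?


Var(Xbar) = Var(X)/n = 3/23
Chebyshev: P(|Xbar-mu| >= 1/4) <= Var(Xbar)/(1/4)^2 = (3/23)/(1/16) = 48/23
Bound exceeds 1, so trivial bound: 1

1


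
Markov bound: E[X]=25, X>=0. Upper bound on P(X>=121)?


Markov: P(X >= a) <= E[X]/a
P(X >= 121) <= 25/121

25/121


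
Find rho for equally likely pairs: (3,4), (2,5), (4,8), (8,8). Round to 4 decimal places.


Cov(X,Y) = 2.9375, Var(X) = 5.1875, Var(Y) = 3.1875
rho = Cov/(sqrt(VarX)*sqrt(VarY)) = 0.7224

0.7224


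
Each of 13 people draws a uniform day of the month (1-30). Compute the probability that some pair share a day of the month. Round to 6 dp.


P(all different) = prod((30-i)/30 for i=0..12) = 0.046775
P(at least one match) = 1 - 0.046775 = 0.953225

0.953225


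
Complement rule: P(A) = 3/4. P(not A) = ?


P(A') = 1 - P(A) = 1 - 3/4 = 1/4

1/4


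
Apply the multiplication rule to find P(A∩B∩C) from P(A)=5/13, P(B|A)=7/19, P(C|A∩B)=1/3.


P(A∩B∩C) = P(A) * P(B|A) * P(C|A∩B)
= 5/13 * 7/19 * 1/3
= 35/247 * 1/3 = 35/741

35/741


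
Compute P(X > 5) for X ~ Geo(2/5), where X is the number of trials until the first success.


P(X > 5) = P(first 5 trials all fail) = (1-p)^5 = (3/5)^5 = 243/3125

243/3125


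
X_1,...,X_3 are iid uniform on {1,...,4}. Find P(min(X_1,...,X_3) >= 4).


P(min >= 4) = P(all X_i >= 4) = (P(X_1 >= 4))^3
= (1/4)^3 = 1/64

1/64


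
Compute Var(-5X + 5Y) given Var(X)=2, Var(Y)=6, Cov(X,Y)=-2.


Var(-5X + 5Y) = (-5)^2*Var(X) + 5^2*Var(Y) + 2*(-5)*5*Cov(X,Y)
= 25*2 + 25*6 - 50*(-2)
= 50 + 150 + 100 = 300

300


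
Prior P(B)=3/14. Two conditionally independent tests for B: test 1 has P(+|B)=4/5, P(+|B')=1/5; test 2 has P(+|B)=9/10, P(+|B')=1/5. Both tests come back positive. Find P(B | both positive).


After test 1: P(+) = 4/5*3/14 + 1/5*11/14 = 23/70
P(B|+) = (6/35)/(23/70) = 12/23
After test 2 (use post1 as new prior): P(+) = 9/10*12/23 + 1/5*11/23 = 13/23
P(B|+,+) = (54/115)/(13/23) = 54/65

54/65


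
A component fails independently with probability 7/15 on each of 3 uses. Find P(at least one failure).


P(at least one) = 1 - P(none)
P(none) = (1 - 7/15)^3 = (8/15)^3 = 512/3375
P(at least one) = 1 - 512/3375 = 2863/3375

2863/3375


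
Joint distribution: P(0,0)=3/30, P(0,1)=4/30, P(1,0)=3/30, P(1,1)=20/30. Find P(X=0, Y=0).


Read from table: P(X=0, Y=0) = 3/30 = 1/10

1/10


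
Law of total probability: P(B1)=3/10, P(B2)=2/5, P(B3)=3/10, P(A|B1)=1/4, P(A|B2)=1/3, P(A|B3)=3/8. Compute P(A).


P(A) = P(A|B1)P(B1) + P(A|B2)P(B2) + P(A|B3)P(B3)
= 1/4*3/10 + 1/3*2/5 + 3/8*3/10
= 3/40 + 2/15 + 9/80 = 77/240

77/240


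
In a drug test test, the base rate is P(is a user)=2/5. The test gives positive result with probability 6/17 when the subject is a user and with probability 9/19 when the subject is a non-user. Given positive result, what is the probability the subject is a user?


P(A) = P(A|B)P(B) + P(A|B')P(B') = 6/17*2/5 + 9/19*3/5 = 687/1615
P(B|A) = P(A|B)P(B)/P(A) = (12/85)/(687/1615) = 76/229

76/229


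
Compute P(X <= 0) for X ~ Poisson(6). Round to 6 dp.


P(X<=0) = e^(-6)*6^0/0!
≈ 0.0024787522
≈ 0.002479

0.002479


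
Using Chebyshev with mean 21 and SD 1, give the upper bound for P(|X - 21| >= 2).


k = 2/1 = 2
Chebyshev: P(|X-mu| >= k*sigma) <= 1/k^2 = 1/2^2 = 1/4

1/4


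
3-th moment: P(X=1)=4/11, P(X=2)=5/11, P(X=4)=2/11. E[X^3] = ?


E[X^3] = sum(x^3 * P(x))
= 1*4/11 + 8*5/11 + 64*2/11
= 172/11

172/11


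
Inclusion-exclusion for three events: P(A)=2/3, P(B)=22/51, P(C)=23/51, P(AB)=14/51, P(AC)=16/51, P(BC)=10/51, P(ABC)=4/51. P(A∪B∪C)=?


P(A∪B∪C) = P(A)+P(B)+P(C) - P(AB)-P(AC)-P(BC) + P(ABC)
= 2/3+22/51+23/51 - 14/51-16/51-10/51 + 4/51
= 43/51

43/51


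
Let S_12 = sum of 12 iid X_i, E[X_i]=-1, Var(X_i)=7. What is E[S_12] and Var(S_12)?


E[S_n] = n*mu = 12*-1 = -12
Var(S_n) = n*sigma^2 = 12*7 = 84

E[S_12]=-12, Var(S_12)=84


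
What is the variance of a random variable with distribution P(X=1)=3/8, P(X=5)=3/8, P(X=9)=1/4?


E[X] = 9/2, E[X^2] = 30
Var(X) = E[X^2] - (E[X])^2 = 30 - (9/2)^2 = 39/4

39/4


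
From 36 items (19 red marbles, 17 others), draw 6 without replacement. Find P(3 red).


P(X=3) = C(19,3)*C(17,3) / C(36,6)
= 969*680 / 1947792
= 658920/1947792 = 1615/4774

1615/4774


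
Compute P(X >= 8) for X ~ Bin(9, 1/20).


P(X>=8) = P(X=8) + P(X=9)
= 171/512000000000 + 1/512000000000
= 43/128000000000

43/128000000000


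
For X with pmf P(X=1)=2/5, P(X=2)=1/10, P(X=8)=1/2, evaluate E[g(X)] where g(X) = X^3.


E[X^3] = sum(g(x)*P(x))
= 1*2/5 + 8*1/10 + 512*1/2
= 1286/5

1286/5


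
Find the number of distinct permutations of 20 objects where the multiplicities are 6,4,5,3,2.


20! = 2432902008176640000
Denominator: 6!=720 * 4!=24 * 5!=120 * 3!=6 * 2!=2
Coefficient = 2432902008176640000 / 24883200 = 97772875200

97772875200


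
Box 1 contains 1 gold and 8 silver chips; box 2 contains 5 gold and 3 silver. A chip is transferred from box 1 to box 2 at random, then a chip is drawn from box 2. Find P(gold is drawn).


P(transfer gold) = 1/9; P(transfer silver) = 8/9
If gold transferred: Urn II has 6 gold of 9, so P(gold|gold moved) = 2/3
If silver transferred: Urn II has 5 gold of 9, so P(gold|silver moved) = 5/9
By total probability: P(gold) = 1/9*2/3 + 8/9*5/9 = 46/81

46/81


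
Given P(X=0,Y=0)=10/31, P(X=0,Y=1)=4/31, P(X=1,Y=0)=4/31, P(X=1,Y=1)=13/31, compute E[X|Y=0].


P(Y=0) = 14/31
E[X|Y=0] = (0*10 + 1*4)/14 = 4/14 = 2/7

2/7


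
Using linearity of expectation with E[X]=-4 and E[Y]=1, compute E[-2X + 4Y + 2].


E[-2X + 4Y + 2] = -2*E[X] + 4*E[Y] + 2
= (-2)*(-4) + (4)*(1) + (2)
= 8 + 4 + 2 = 14

14


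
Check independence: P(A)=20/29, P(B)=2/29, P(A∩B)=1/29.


P(A)*P(B) = 20/29*2/29 = 40/841
P(A∩B) = 1/29 != 40/841, so not independent

No, A and B are not independent


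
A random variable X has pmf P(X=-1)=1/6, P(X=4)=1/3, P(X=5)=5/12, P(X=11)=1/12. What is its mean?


E[X] = sum(x * P(x))
= -1*1/6 + 4*1/3 + 5*5/12 + 11*1/12
= 25/6

25/6


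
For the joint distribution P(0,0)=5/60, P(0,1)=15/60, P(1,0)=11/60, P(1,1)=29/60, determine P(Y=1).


P(Y=1) = P(0,1)+P(1,1) = 15/60 + 29/60 = 44/60 = 11/15

11/15


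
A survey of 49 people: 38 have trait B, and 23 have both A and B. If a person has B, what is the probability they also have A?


P(A|B) = P(A∩B)/P(B) = (23/49)/(38/49) = 23/38

23/38


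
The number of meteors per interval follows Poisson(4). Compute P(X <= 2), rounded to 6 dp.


P(X<=2) = e^(-4)*4^0/0! + e^(-4)*4^1/1! + e^(-4)*4^2/2!
≈ 0.0183156389 + 0.0732625556 + 0.1465251111
= 0.2381033056
≈ 0.238103

0.238103


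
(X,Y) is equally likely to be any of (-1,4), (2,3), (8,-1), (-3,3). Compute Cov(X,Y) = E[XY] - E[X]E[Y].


E[X]=3/2, E[Y]=9/4, E[XY]=-15/4
Cov(X,Y) = E[XY] - E[X]E[Y] = -15/4 - 3/2*9/4 = -57/8

-57/8


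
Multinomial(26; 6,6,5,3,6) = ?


26! = 403291461126605635584000000
Denominator: 6!=720 * 6!=720 * 5!=120 * 3!=6 * 6!=720
Coefficient = 403291461126605635584000000 / 268738560000 = 1500683270486400

1500683270486400


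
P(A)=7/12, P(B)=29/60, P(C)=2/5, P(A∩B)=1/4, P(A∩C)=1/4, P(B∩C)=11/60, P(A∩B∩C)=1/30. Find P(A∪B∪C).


P(A∪B∪C) = P(A)+P(B)+P(C) - P(AB)-P(AC)-P(BC) + P(ABC)
= 7/12+29/60+2/5 - 1/4-1/4-11/60 + 1/30
= 49/60

49/60


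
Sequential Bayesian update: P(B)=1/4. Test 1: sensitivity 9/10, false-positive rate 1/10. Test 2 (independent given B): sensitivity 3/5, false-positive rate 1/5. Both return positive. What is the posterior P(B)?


After test 1: P(+) = 9/10*1/4 + 1/10*3/4 = 3/10
P(B|+) = (9/40)/(3/10) = 3/4
After test 2 (use post1 as new prior): P(+) = 3/5*3/4 + 1/5*1/4 = 1/2
P(B|+,+) = (9/20)/(1/2) = 9/10

9/10


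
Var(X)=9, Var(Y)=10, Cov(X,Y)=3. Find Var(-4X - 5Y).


Var(-4X - 5Y) = (-4)^2*Var(X) + (-5)^2*Var(Y) + 2*(-4)*(-5)*Cov(X,Y)
= 16*9 + 25*10 + 40*3
= 144 + 250 + 120 = 514

514


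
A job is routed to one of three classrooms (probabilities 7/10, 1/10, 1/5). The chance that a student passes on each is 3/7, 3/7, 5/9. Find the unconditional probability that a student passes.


P(A) = P(A|B1)P(B1) + P(A|B2)P(B2) + P(A|B3)P(B3)
= 3/7*7/10 + 3/7*1/10 + 5/9*1/5
= 3/10 + 3/70 + 1/9 = 143/315

143/315


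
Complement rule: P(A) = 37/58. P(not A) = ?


P(A') = 1 - P(A) = 1 - 37/58 = 21/58

21/58


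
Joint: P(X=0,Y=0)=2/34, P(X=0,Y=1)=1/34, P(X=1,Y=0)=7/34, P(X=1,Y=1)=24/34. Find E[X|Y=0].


P(Y=0) = 9/34
E[X|Y=0] = (0*2 + 1*7)/9 = 7/9

7/9


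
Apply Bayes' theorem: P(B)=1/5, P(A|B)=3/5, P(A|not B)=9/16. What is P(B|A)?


P(A) = P(A|B)P(B) + P(A|B')P(B') = 3/5*1/5 + 9/16*4/5 = 57/100
P(B|A) = P(A|B)P(B)/P(A) = (3/25)/(57/100) = 4/19

4/19


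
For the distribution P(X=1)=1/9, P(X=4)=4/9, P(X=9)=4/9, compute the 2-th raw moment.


E[X^2] = sum(x^2 * P(x))
= 1*1/9 + 16*4/9 + 81*4/9
= 389/9

389/9


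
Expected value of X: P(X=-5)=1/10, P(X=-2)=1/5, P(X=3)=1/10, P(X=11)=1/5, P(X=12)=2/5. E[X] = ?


E[X] = sum(x * P(x))
= -5*1/10 - 2*1/5 + 3*1/10 + 11*1/5 + 12*2/5
= 32/5

32/5


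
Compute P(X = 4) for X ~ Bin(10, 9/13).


P(X=4) = C(10,4) * p^4 * (1-p)^6
= 210 * 6561/28561 * 4096/4826809
= 5643509760/137858491849

5643509760/137858491849


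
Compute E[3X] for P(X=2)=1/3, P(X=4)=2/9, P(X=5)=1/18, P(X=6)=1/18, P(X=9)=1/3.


E[3X] = sum(g(x)*P(x))
= 6*1/3 + 12*2/9 + 15*1/18 + 18*1/18 + 27*1/3
= 31/2

31/2


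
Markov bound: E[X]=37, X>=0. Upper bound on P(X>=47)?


Markov: P(X >= a) <= E[X]/a
P(X >= 47) <= 37/47

37/47


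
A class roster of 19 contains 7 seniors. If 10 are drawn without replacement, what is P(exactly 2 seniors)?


P(X=2) = C(7,2)*C(12,8) / C(19,10)
= 21*495 / 92378
= 10395/92378 = 945/8398

945/8398


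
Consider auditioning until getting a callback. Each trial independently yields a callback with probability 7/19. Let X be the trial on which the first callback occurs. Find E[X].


For geometric (trials until first success), E[X] = 1/p = 1/(7/19) = 19/7

19/7


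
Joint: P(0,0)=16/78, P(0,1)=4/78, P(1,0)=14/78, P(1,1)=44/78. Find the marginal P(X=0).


P(X=0) = P(0,0)+P(0,1) = 16/78 + 4/78 = 20/78 = 10/39

10/39


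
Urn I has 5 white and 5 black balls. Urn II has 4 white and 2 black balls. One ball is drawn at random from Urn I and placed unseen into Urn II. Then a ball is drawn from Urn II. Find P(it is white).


P(transfer white) = 5/10 = 1/2; P(transfer black) = 1/2
If white transferred: Urn II has 5 white of 7, so P(white|white moved) = 5/7
If black transferred: Urn II has 4 white of 7, so P(white|black moved) = 4/7
By total probability: P(white) = 1/2*5/7 + 1/2*4/7 = 9/14

9/14


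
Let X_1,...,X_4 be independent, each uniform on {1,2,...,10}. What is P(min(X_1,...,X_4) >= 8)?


P(min >= 8) = P(all X_i >= 8) = (P(X_1 >= 8))^4
= (3/10)^4 = 81/10000

81/10000


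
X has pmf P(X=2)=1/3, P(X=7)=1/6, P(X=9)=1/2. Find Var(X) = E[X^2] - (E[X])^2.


E[X] = 19/3, E[X^2] = 50
Var(X) = E[X^2] - (E[X])^2 = 50 - (19/3)^2 = 89/9

89/9


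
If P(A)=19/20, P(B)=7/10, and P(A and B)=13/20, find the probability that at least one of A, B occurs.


P(A∪B) = P(A) + P(B) - P(A∩B)
= 19/20 + 7/10 - 13/20 = 1

1


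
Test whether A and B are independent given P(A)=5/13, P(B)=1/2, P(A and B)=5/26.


P(A)*P(B) = 5/13*1/2 = 5/26
P(A∩B) = 5/26, which equals P(A)P(B), so independent

Yes, A and B are independent


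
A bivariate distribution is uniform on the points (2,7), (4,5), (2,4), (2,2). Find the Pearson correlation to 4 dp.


Cov(X,Y) = 0.2500, Var(X) = 0.7500, Var(Y) = 3.2500
rho = Cov/(sqrt(VarX)*sqrt(VarY)) = 0.1601

0.1601


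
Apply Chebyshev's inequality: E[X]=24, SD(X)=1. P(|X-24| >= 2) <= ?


k = 2/1 = 2
Chebyshev: P(|X-mu| >= k*sigma) <= 1/k^2 = 1/2^2 = 1/4

1/4


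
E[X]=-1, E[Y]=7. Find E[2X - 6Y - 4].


E[2X - 6Y - 4] = 2*E[X] - 6*E[Y] - 4
= (2)*(-1) + (-6)*(7) + (-4)
= -2 - 42 - 4 = -48

-48


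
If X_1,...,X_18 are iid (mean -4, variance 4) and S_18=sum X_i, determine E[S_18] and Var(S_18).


E[S_n] = n*mu = 18*-4 = -72
Var(S_n) = n*sigma^2 = 18*4 = 72

E[S_18]=-72, Var(S_18)=72


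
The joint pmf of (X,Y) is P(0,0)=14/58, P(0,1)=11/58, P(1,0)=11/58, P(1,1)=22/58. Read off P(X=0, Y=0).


Read from table: P(X=0, Y=0) = 14/58 = 7/29

7/29


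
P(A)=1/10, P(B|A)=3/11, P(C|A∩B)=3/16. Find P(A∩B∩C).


P(A∩B∩C) = P(A) * P(B|A) * P(C|A∩B)
= 1/10 * 3/11 * 3/16
= 3/110 * 3/16 = 9/1760

9/1760


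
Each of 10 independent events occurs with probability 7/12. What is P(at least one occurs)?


P(at least one) = 1 - P(none)
P(none) = (1 - 7/12)^10 = (5/12)^10 = 9765625/61917364224
P(at least one) = 1 - 9765625/61917364224 = 61907598599/61917364224

61907598599/61917364224


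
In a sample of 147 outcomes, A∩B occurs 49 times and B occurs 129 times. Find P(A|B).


P(A|B) = P(A∩B)/P(B) = (49/147)/(129/147) = 49/129

49/129


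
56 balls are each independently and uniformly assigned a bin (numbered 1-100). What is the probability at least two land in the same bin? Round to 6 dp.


P(all different) = prod((100-i)/100 for i=0..55) = 0.000000
P(at least one match) = 1 - 0.000000 = 1.000000

1.000000


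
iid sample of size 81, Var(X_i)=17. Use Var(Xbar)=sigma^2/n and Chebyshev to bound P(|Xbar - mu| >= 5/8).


Var(Xbar) = Var(X)/n = 17/81
Chebyshev: P(|Xbar-mu| >= 5/8) <= Var(Xbar)/(5/8)^2 = (17/81)/(25/64) = 1088/2025

1088/2025


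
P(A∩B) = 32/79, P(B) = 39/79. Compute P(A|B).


P(A|B) = P(A∩B)/P(B) = (32/79)/(39/79) = 32/39

32/39


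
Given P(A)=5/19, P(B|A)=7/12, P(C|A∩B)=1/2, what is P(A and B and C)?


P(A∩B∩C) = P(A) * P(B|A) * P(C|A∩B)
= 5/19 * 7/12 * 1/2
= 35/228 * 1/2 = 35/456

35/456


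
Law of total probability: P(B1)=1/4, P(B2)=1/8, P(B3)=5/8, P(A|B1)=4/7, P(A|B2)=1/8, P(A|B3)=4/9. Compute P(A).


P(A) = P(A|B1)P(B1) + P(A|B2)P(B2) + P(A|B3)P(B3)
= 4/7*1/4 + 1/8*1/8 + 4/9*5/8
= 1/7 + 1/64 + 5/18 = 1759/4032

1759/4032


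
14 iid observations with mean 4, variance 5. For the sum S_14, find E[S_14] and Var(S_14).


E[S_n] = n*mu = 14*4 = 56
Var(S_n) = n*sigma^2 = 14*5 = 70

E[S_14]=56, Var(S_14)=70


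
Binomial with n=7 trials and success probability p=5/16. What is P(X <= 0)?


P(X<=0) = P(X=0)
= 19487171/268435456
= 19487171/268435456

19487171/268435456


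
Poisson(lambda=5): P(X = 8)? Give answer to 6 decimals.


P(X=8) = e^(-5) * 5^8 / 8!
≈ 0.006737946999 * 390625 / 40320
≈ 0.065278

0.065278


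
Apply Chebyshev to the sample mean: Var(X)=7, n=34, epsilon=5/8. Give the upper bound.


Var(Xbar) = Var(X)/n = 7/34
Chebyshev: P(|Xbar-mu| >= 5/8) <= Var(Xbar)/(5/8)^2 = (7/34)/(25/64) = 224/425

224/425


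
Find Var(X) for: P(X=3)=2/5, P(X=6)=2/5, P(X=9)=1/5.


E[X] = 27/5, E[X^2] = 171/5
Var(X) = E[X^2] - (E[X])^2 = 171/5 - (27/5)^2 = 126/25

126/25


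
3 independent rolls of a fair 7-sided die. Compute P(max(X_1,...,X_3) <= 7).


P(max <= 7) = P(all X_i <= 7) = (P(X_1 <= 7))^3
= (7/7)^3 = 1^3 = 1

1


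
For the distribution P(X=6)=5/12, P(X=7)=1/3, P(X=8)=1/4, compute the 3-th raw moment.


E[X^3] = sum(x^3 * P(x))
= 216*5/12 + 343*1/3 + 512*1/4
= 997/3

997/3


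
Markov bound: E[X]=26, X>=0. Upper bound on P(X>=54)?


Markov: P(X >= a) <= E[X]/a
P(X >= 54) <= 26/54 = 13/27

13/27


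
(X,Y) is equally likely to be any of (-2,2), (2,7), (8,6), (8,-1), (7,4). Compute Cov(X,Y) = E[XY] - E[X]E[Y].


E[X]=23/5, E[Y]=18/5, E[XY]=78/5
Cov(X,Y) = E[XY] - E[X]E[Y] = 78/5 - 23/5*18/5 = -24/25

-24/25


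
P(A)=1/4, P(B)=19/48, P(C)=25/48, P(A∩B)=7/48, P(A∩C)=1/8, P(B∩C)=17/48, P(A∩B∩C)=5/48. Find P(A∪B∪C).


P(A∪B∪C) = P(A)+P(B)+P(C) - P(AB)-P(AC)-P(BC) + P(ABC)
= 1/4+19/48+25/48 - 7/48-1/8-17/48 + 5/48
= 31/48

31/48


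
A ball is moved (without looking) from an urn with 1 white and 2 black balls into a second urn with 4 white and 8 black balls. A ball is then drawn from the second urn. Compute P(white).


P(transfer white) = 1/3; P(transfer black) = 2/3
If white transferred: Urn II has 5 white of 13, so P(white|white moved) = 5/13
If black transferred: Urn II has 4 white of 13, so P(white|black moved) = 4/13
By total probability: P(white) = 1/3*5/13 + 2/3*4/13 = 1/3

1/3


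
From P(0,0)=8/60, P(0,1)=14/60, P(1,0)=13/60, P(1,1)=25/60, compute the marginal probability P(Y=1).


P(Y=1) = P(0,1)+P(1,1) = 14/60 + 25/60 = 39/60 = 13/20

13/20


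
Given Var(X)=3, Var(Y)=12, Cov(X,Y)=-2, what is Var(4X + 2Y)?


Var(4X + 2Y) = 4^2*Var(X) + 2^2*Var(Y) + 2*4*2*Cov(X,Y)
= 16*3 + 4*12 + 16*(-2)
= 48 + 48 - 32 = 64

64


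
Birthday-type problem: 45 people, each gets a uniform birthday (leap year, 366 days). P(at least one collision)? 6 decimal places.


P(all different) = prod((366-i)/366 for i=0..44) = 0.059503
P(at least one match) = 1 - 0.059503 = 0.940497

0.940497


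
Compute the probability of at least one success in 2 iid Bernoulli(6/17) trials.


P(at least one) = 1 - P(none)
P(none) = (1 - 6/17)^2 = (11/17)^2 = 121/289
P(at least one) = 1 - 121/289 = 168/289

168/289


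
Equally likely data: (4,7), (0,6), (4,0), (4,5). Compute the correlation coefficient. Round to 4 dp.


Cov(X,Y) = -1.5000, Var(X) = 3.0000, Var(Y) = 7.2500
rho = Cov/(sqrt(VarX)*sqrt(VarY)) = -0.3216

-0.3216


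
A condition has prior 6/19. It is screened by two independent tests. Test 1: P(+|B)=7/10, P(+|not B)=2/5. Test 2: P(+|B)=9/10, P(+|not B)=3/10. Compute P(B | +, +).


After test 1: P(+) = 7/10*6/19 + 2/5*13/19 = 47/95
P(B|+) = (21/95)/(47/95) = 21/47
After test 2 (use post1 as new prior): P(+) = 9/10*21/47 + 3/10*26/47 = 267/470
P(B|+,+) = (189/470)/(267/470) = 63/89

63/89


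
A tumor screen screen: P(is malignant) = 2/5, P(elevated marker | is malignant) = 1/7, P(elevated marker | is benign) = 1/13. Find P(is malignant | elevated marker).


P(A) = P(A|B)P(B) + P(A|B')P(B') = 1/7*2/5 + 1/13*3/5 = 47/455
P(B|A) = P(A|B)P(B)/P(A) = (2/35)/(47/455) = 26/47

26/47


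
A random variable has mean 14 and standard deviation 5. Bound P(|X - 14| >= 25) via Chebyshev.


k = 25/5 = 5
Chebyshev: P(|X-mu| >= k*sigma) <= 1/k^2 = 1/5^2 = 1/25

1/25


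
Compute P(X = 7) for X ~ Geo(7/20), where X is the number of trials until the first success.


P(X=7) = (1-p)^6 * p = (13/20)^6 * 7/20
= 4826809/64000000 * 7/20 = 33787663/1280000000

33787663/1280000000


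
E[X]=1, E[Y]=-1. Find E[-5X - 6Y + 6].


E[-5X - 6Y + 6] = -5*E[X] - 6*E[Y] + 6
= (-5)*(1) + (-6)*(-1) + (6)
= -5 + 6 + 6 = 7

7


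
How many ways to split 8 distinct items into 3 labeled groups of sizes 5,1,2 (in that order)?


8! = 40320
Denominator: 5!=120 * 1!=1 * 2!=2
Coefficient = 40320 / 240 = 168

168


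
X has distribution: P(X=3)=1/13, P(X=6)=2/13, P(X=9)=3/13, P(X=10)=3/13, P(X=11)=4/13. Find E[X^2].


E[X^2] = sum(g(x)*P(x))
= 9*1/13 + 36*2/13 + 81*3/13 + 100*3/13 + 121*4/13
= 1108/13

1108/13


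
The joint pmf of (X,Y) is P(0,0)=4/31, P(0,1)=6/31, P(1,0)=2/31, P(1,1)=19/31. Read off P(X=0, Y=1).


Read from table: P(X=0, Y=1) = 6/31

6/31


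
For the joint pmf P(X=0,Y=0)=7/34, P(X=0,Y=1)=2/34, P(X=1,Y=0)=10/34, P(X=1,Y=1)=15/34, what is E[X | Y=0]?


P(Y=0) = 17/34
E[X|Y=0] = (0*7 + 1*10)/17 = 10/17

10/17


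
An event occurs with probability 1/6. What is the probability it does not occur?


P(A') = 1 - P(A) = 1 - 1/6 = 5/6

5/6


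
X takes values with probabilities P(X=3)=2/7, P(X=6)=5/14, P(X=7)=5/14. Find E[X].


E[X] = sum(x * P(x))
= 3*2/7 + 6*5/14 + 7*5/14
= 11/2

11/2


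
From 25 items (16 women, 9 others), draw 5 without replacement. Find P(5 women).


P(X=5) = C(16,5)*C(9,0) / C(25,5)
= 4368*1 / 53130
= 4368/53130 = 104/1265

104/1265


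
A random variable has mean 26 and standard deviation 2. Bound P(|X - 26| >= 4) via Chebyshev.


k = 4/2 = 2
Chebyshev: P(|X-mu| >= k*sigma) <= 1/k^2 = 1/2^2 = 1/4

1/4


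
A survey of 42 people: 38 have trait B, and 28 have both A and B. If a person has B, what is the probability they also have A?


P(A|B) = P(A∩B)/P(B) = (28/42)/(38/42) = 28/38 = 14/19

14/19


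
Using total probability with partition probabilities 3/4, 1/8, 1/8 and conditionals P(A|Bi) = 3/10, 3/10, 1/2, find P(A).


P(A) = P(A|B1)P(B1) + P(A|B2)P(B2) + P(A|B3)P(B3)
= 3/10*3/4 + 3/10*1/8 + 1/2*1/8
= 9/40 + 3/80 + 1/16 = 13/40

13/40


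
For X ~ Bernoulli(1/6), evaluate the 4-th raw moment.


For Bernoulli: X in {0,1}
E[X^4] = 0^4*(1-1/6) + 1^4*1/6 = 1/6

1/6


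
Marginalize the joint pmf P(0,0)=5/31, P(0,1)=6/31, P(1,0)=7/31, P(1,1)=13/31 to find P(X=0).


P(X=0) = P(0,0)+P(0,1) = 5/31 + 6/31 = 11/31

11/31


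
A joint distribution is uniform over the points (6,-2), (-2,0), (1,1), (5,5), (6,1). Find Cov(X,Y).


E[X]=16/5, E[Y]=1, E[XY]=4
Cov(X,Y) = E[XY] - E[X]E[Y] = 4 - 16/5*1 = 4/5

4/5


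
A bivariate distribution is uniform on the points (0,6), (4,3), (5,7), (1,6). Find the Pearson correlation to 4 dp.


Cov(X,Y) = -0.5000, Var(X) = 4.2500, Var(Y) = 2.2500
rho = Cov/(sqrt(VarX)*sqrt(VarY)) = -0.1617

-0.1617


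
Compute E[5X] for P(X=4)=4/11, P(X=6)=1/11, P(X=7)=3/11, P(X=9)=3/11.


E[5X] = sum(g(x)*P(x))
= 20*4/11 + 30*1/11 + 35*3/11 + 45*3/11
= 350/11

350/11


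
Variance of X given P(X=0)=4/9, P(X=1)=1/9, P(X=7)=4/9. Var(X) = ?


E[X] = 29/9, E[X^2] = 197/9
Var(X) = E[X^2] - (E[X])^2 = 197/9 - (29/9)^2 = 932/81

932/81


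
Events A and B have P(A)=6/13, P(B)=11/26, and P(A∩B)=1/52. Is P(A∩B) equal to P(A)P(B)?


P(A)*P(B) = 6/13*11/26 = 33/169
P(A∩B) = 1/52 != 33/169, so not independent

No, A and B are not independent


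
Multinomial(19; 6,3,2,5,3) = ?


19! = 121645100408832000
Denominator: 6!=720 * 3!=6 * 2!=2 * 5!=120 * 3!=6
Coefficient = 121645100408832000 / 6220800 = 19554575040

19554575040


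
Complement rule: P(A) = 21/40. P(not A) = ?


P(A') = 1 - P(A) = 1 - 21/40 = 19/40

19/40


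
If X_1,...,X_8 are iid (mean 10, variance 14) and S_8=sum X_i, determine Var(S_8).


By independence, Var(S_n) = n*Var(X_1) = 8*14 = 112

112


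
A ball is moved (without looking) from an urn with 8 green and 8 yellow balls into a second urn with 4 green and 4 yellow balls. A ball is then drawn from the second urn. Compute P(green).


P(transfer green) = 8/16 = 1/2; P(transfer yellow) = 1/2
If green transferred: Urn II has 5 green of 9, so P(green|green moved) = 5/9
If yellow transferred: Urn II has 4 green of 9, so P(green|yellow moved) = 4/9
By total probability: P(green) = 1/2*5/9 + 1/2*4/9 = 1/2

1/2


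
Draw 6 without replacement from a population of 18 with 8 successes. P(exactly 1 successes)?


P(X=1) = C(8,1)*C(10,5) / C(18,6)
= 8*252 / 18564
= 2016/18564 = 24/221

24/221


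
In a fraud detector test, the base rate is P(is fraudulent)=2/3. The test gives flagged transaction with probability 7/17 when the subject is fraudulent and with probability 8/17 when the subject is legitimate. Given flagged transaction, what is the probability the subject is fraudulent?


P(A) = P(A|B)P(B) + P(A|B')P(B') = 7/17*2/3 + 8/17*1/3 = 22/51
P(B|A) = P(A|B)P(B)/P(A) = (14/51)/(22/51) = 7/11

7/11


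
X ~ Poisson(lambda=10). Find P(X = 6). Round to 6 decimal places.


P(X=6) = e^(-10) * 10^6 / 6!
≈ 0.00004539992976 * 1000000 / 720
≈ 0.063055

0.063055


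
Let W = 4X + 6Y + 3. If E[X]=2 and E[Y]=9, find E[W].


E[4X + 6Y + 3] = 4*E[X] + 6*E[Y] + 3
= (4)*(2) + (6)*(9) + (3)
= 8 + 54 + 3 = 65

65


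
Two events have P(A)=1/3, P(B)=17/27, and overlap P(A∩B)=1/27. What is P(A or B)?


P(A∪B) = P(A) + P(B) - P(A∩B)
= 1/3 + 17/27 - 1/27 = 25/27

25/27


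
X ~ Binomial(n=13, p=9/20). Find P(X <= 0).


P(X<=0) = P(X=0)
= 34522712143931/81920000000000000
= 34522712143931/81920000000000000

34522712143931/81920000000000000


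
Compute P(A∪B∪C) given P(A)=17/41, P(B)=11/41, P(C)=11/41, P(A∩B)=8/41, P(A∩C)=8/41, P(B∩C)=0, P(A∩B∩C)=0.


P(A∪B∪C) = P(A)+P(B)+P(C) - P(AB)-P(AC)-P(BC) + P(ABC)
= 17/41+11/41+11/41 - 8/41-8/41-0 + 0
= 23/41

23/41


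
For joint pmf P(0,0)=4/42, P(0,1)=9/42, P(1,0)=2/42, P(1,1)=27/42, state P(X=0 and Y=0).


Read from table: P(X=0, Y=0) = 4/42 = 2/21

2/21


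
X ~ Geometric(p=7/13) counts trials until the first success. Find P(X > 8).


P(X > 8) = P(first 8 trials all fail) = (1-p)^8 = (6/13)^8 = 1679616/815730721

1679616/815730721


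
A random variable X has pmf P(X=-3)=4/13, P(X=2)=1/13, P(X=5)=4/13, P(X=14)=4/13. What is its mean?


E[X] = sum(x * P(x))
= -3*4/13 + 2*1/13 + 5*4/13 + 14*4/13
= 66/13

66/13


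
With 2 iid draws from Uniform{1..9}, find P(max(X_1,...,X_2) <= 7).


P(max <= 7) = P(all X_i <= 7) = (P(X_1 <= 7))^2
= (7/9)^2 = 49/81

49/81


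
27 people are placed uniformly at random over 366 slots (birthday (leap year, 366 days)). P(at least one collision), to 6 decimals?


P(all different) = prod((366-i)/366 for i=0..26) = 0.374173
P(at least one match) = 1 - 0.374173 = 0.625827

0.625827


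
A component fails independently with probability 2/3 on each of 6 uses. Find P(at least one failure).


P(at least one) = 1 - P(none)
P(none) = (1 - 2/3)^6 = (1/3)^6 = 1/729
P(at least one) = 1 - 1/729 = 728/729

728/729
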